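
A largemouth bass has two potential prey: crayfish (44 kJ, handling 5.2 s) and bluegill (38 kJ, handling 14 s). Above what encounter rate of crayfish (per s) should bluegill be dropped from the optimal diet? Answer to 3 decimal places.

0.091 per s

The zero-one rule: include bluegill iff E₂/h₂ > λE₁/(1+λh₁). Equality gives the switch point.
λE₁h₂ = E₂ + λE₂h₁ ⇒ λ = E₂/(E₁h₂ − E₂h₁) = 38/(616 − 197.6) = 0.09082 per s.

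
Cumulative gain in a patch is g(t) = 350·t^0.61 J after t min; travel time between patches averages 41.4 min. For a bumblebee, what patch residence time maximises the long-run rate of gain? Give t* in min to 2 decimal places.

Optimal t* satisfies g'(t*) = g(t*)/(T + t*).
g'(t) = 0.61·350·t^-0.39. Setting 0.61·350·t^-0.39 = 350·t^0.61/(41.4+t) gives 0.61(41.4+t) = t, so 0.39·t = 0.61×41.4.
t* = 0.61×41.4/0.39 = 64.75 min.

64.75 min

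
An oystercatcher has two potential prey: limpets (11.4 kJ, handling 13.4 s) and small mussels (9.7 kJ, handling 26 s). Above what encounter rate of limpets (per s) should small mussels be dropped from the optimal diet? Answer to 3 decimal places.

Drop small mussels once their profitability E₂/h₂ falls below the rate achievable on limpets alone: E₂/h₂ = λE₁/(1 + λh₁).
Solve for λ: λE₁h₂ = E₂(1 + λh₁) → λ(E₁h₂ − E₂h₁) = E₂ → λ = E₂/(E₁h₂ − E₂h₁).
λ = 9.7/(11.4×26 − 9.7×13.4) = 9.7/166.4 = 0.05829 per s.

0.058 per s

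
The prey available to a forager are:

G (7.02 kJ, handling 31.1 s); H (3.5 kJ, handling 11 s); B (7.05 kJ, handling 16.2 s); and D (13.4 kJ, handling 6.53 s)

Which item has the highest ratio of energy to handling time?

D

In descending order of E/h:
D: 13.4/6.53 = 2.05 kJ/s
B: 7.05/16.2 = 0.435 kJ/s
H: 3.5/11 = 0.318 kJ/s
G: 7.02/31.1 = 0.226 kJ/s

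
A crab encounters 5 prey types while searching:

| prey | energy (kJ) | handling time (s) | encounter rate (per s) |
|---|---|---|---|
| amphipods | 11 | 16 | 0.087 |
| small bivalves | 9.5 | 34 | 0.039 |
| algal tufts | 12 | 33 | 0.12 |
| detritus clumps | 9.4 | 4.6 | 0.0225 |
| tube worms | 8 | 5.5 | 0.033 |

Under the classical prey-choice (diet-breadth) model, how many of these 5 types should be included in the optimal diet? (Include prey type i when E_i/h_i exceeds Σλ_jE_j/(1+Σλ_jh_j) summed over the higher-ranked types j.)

3

E/h in descending order: detritus clumps 2.04, tube worms 1.45, amphipods 0.688, algal tufts 0.364, small bivalves 0.279 kJ/s. The optimal diet is the largest prefix of this list for which every included type satisfies E_i/h_i > R on the types above it.
Rate on top 1: 0.1917. tube worms: 1.45 > 0.1917 → include.
Rate on top 2: 0.37. amphipods: 0.688 > 0.37 → include.
Rate on top 3: 0.5351. algal tufts: 0.364 < 0.5351 → exclude; stop.
Optimal diet: detritus clumps, tube worms, amphipods — 3 of 5 types.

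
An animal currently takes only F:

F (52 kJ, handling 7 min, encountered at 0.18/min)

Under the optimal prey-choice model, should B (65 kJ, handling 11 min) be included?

On F alone, R = ΣλE/(1+Σλh) = 9.36/2.26 = 4.142 kJ/min.
Profitability of B: 65/11 = 5.909 kJ/min.
Since 5.909 > R, including B increases the long-run rate.

Yes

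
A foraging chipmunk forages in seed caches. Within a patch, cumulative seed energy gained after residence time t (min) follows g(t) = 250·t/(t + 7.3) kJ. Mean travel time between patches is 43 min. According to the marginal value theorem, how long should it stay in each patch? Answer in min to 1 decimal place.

By the marginal value theorem, leave when the instantaneous gain rate g'(t) equals the habitat-wide average g(t)/(T + t).
g'(t) = 250·7.3/(t + 7.3)². Setting 250·7.3/(t+7.3)² = 250t/[(t+7.3)(43+t)] gives 7.3(43+t) = t(t+7.3), so t² = 7.3×43 = 313.9.
t* = √313.9 = 17.72 min.

17.7 min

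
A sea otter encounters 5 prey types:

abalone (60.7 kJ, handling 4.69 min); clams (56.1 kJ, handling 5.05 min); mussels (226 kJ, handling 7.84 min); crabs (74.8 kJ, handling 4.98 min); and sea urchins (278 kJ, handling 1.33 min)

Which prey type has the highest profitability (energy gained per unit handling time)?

sea urchins

Profitability E/h (kJ/min): abalone = 60.7/4.69 = 12.9, clams = 56.1/5.05 = 11.1, mussels = 226/7.84 = 28.8, crabs = 74.8/4.98 = 15, sea urchins = 278/1.33 = 209.
Ranked: sea urchins > mussels > crabs > abalone > clams.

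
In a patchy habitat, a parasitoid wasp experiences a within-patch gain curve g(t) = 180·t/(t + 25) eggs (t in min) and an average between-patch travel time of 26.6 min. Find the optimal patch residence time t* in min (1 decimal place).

By the marginal value theorem, leave when the instantaneous gain rate g'(t) equals the habitat-wide average g(t)/(T + t).
g'(t) = 180·25/(t + 25)². Setting 180·25/(t+25)² = 180t/[(t+25)(26.6+t)] gives 25(26.6+t) = t(t+25), so t² = 25×26.6 = 665.
t* = √665 = 25.79 min.

25.8 min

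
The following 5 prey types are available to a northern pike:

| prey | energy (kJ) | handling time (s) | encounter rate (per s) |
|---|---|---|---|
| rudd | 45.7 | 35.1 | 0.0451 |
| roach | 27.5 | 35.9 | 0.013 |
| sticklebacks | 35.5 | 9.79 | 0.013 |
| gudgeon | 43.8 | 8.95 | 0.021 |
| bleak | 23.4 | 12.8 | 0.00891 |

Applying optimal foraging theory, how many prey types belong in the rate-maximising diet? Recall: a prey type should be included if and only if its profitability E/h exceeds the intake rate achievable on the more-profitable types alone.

Profitabilities (E/h, kJ/s): gudgeon 4.89, sticklebacks 3.63, bleak 1.83, rudd 1.3, roach 0.766. Add prey in this order while the next type's profitability exceeds the intake rate on those already taken.
Rate on top 1: 0.7743. sticklebacks: 3.63 > 0.7743 → include.
Rate on top 2: 1.05. bleak: 1.83 > 1.05 → include.
Rate on top 3: 1.112. rudd: 1.3 > 1.112 → include.
Rate on top 4: 1.212. roach: 0.766 < 1.212 → exclude; stop.
Optimal diet: gudgeon, sticklebacks, bleak, rudd — 4 of 5 types.

4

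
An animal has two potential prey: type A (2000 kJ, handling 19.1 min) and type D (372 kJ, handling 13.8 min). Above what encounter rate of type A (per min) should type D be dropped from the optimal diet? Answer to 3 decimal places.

0.018 per min

Drop type D once their profitability E₂/h₂ falls below the rate achievable on type A alone: E₂/h₂ = λE₁/(1 + λh₁).
Solve for λ: λE₁h₂ = E₂(1 + λh₁) → λ(E₁h₂ − E₂h₁) = E₂ → λ = E₂/(E₁h₂ − E₂h₁).
λ = 372/(2000×13.8 − 372×19.1) = 372/2.049e+04 = 0.01815 per min.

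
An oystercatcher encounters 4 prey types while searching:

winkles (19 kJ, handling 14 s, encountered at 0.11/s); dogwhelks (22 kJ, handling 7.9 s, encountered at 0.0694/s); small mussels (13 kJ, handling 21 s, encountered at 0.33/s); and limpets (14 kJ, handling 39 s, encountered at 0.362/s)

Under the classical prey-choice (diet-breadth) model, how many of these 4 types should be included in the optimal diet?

2

Profitabilities (E/h, kJ/s): dogwhelks 2.78, winkles 1.36, small mussels 0.619, limpets 0.359. Add prey in this order while the next type's profitability exceeds the intake rate on those already taken.
Rate on top 1: 0.9861. winkles: 1.36 > 0.9861 → include.
Rate on top 2: 1.171. small mussels: 0.619 < 1.171 → exclude; stop.
Optimal diet: dogwhelks, winkles — 2 of 4 types.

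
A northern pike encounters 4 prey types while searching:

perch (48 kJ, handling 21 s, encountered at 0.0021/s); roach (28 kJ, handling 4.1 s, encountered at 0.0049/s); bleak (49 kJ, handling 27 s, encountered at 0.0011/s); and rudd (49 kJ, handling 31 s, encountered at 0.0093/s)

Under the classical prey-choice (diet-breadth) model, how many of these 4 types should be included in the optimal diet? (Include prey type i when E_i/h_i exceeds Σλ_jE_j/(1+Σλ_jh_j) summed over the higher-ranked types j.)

E/h in descending order: roach 6.83, perch 2.29, bleak 1.81, rudd 1.58 kJ/s. The optimal diet is the largest prefix of this list for which every included type satisfies E_i/h_i > R on the types above it.
Rate on top 1: 0.1345. perch: 2.29 > 0.1345 → include.
Rate on top 2: 0.2236. bleak: 1.81 > 0.2236 → include.
Rate on top 3: 0.2668. rudd: 1.58 > 0.2668 → include.
Optimal diet: roach, perch, bleak, rudd — 4 of 4 types.

4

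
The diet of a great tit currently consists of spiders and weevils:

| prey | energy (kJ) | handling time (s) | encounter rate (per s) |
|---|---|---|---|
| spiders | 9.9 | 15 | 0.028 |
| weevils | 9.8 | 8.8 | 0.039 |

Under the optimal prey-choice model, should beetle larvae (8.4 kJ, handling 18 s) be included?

Intake rate on the current diet: R = (0.028×9.9 + 0.039×9.8) / (1 + 0.028×15 + 0.039×8.8) = 0.6594/1.763 = 0.374 kJ/s.
beetle larvae: E/h = 8.4/18 = 0.4667 kJ/s.
0.4667 > 0.374, so adding beetle larvae raises the average — include it.

Yes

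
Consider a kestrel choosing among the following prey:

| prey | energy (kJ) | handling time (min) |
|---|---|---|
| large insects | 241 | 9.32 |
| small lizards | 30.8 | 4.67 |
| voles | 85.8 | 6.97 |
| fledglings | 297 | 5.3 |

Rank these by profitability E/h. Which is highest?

In descending order of E/h:
fledglings: 297/5.3 = 56 kJ/min
large insects: 241/9.32 = 25.9 kJ/min
voles: 85.8/6.97 = 12.3 kJ/min
small lizards: 30.8/4.67 = 6.6 kJ/min

fledglings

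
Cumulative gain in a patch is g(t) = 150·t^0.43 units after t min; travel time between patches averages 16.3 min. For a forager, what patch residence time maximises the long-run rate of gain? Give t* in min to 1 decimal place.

12.3 min

Maximise g(t)/(T+t): set derivative to zero → g'(t)(T+t) = g(t).
g'(t) = 0.43·150·t^-0.57. Setting 0.43·150·t^-0.57 = 150·t^0.43/(16.3+t) gives 0.43(16.3+t) = t, so 0.57·t = 0.43×16.3.
t* = 0.43×16.3/0.57 = 12.3 min.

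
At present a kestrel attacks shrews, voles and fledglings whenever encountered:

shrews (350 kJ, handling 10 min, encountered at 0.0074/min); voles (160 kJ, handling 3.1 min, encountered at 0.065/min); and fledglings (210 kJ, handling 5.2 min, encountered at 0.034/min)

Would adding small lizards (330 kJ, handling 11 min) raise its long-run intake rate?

Yes

On shrews, voles and fledglings alone, R = ΣλE/(1+Σλh) = 20.13/1.452 = 13.86 kJ/min.
Profitability of small lizards: 330/11 = 30 kJ/min.
30 > 13.86, so adding small lizards raises the average — include it.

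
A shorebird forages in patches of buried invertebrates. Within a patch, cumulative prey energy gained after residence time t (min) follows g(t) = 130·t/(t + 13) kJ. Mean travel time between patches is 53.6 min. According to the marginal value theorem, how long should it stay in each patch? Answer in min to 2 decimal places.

Optimal t* satisfies g'(t*) = g(t*)/(T + t*).
g'(t) = 130·13/(t + 13)². Setting 130·13/(t+13)² = 130t/[(t+13)(53.6+t)] gives 13(53.6+t) = t(t+13), so t² = 13×53.6 = 696.8.
t* = √696.8 = 26.4 min.

26.40 min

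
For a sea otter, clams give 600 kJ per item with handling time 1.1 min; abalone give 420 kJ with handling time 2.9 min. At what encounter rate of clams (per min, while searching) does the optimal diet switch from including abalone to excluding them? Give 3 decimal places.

The zero-one rule: include abalone iff E₂/h₂ > λE₁/(1+λh₁). Equality gives the switch point.
λE₁h₂ = E₂ + λE₂h₁ ⇒ λ = E₂/(E₁h₂ − E₂h₁) = 420/(1740 − 462) = 0.3286 per min.

0.329 per min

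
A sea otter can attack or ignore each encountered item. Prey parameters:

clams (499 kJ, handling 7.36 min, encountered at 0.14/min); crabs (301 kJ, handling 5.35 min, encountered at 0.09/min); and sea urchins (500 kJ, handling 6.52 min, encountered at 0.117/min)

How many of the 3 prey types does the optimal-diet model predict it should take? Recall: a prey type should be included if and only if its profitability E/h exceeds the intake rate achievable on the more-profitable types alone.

E/h in descending order: sea urchins 76.7, clams 67.8, crabs 56.3 kJ/min. The optimal diet is the largest prefix of this list for which every included type satisfies E_i/h_i > R on the types above it.
Rate on top 1: 33.19. clams: 67.8 > 33.19 → include.
Rate on top 2: 45.95. crabs: 56.3 > 45.95 → include.
Optimal diet: sea urchins, clams, crabs — 3 of 3 types.

3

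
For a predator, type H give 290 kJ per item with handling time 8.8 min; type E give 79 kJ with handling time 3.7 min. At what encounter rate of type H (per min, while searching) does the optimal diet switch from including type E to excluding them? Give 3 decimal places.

0.209 per min

Drop type E once their profitability E₂/h₂ falls below the rate achievable on type H alone: E₂/h₂ = λE₁/(1 + λh₁).
Solve for λ: λE₁h₂ = E₂(1 + λh₁) → λ(E₁h₂ − E₂h₁) = E₂ → λ = E₂/(E₁h₂ − E₂h₁).
λ = 79/(290×3.7 − 79×8.8) = 79/377.8 = 0.2091 per min.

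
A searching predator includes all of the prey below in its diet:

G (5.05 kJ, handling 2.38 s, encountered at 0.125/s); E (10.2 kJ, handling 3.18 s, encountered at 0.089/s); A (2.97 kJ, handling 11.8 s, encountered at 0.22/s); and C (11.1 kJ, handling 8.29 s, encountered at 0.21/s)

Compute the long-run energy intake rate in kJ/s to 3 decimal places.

R = (0.125×5.05 + 0.089×10.2 + 0.22×2.97 + 0.21×11.1) / (1 + 0.125×2.38 + 0.089×3.18 + 0.22×11.8 + 0.21×8.29) = 4.523/5.917 = 0.7644 kJ/s.

0.764 kJ/s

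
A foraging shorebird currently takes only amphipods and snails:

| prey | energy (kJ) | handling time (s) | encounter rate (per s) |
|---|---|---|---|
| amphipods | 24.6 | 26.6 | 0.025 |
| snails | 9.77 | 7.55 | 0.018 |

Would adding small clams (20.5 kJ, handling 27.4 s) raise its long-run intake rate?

Intake rate on the current diet: R = (0.025×24.6 + 0.018×9.77) / (1 + 0.025×26.6 + 0.018×7.55) = 0.7909/1.801 = 0.4391 kJ/s.
small clams: E/h = 20.5/27.4 = 0.7482 kJ/s.
0.7482 > 0.4391, so adding small clams raises the average — include it.

Yes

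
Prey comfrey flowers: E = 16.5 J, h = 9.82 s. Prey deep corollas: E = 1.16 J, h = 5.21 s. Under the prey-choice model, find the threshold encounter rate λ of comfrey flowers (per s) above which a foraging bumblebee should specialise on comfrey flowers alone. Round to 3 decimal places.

At the threshold, the rate on comfrey flowers alone equals the profitability of deep corollas: λ·16.5/(1 + λ·9.82) = 1.16/5.21 = 0.2226.
Rearranging, λ(16.5 − 0.2226×9.82) = 0.2226, so λ = 0.2226/14.31 = 0.01556 per s.

0.016 per s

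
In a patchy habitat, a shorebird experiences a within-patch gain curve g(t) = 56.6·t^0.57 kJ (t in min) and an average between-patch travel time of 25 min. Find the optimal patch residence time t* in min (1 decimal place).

By the marginal value theorem, leave when the instantaneous gain rate g'(t) equals the habitat-wide average g(t)/(T + t).
g'(t) = 0.57·56.6·t^-0.43. Setting 0.57·56.6·t^-0.43 = 56.6·t^0.57/(25+t) gives 0.57(25+t) = t, so 0.43·t = 0.57×25.
t* = 0.57×25/0.43 = 33.14 min.

33.1 min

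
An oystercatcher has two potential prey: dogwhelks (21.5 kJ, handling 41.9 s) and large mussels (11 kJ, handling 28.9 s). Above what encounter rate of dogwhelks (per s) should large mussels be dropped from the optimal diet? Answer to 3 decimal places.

At the threshold, the rate on dogwhelks alone equals the profitability of large mussels: λ·21.5/(1 + λ·41.9) = 11/28.9 = 0.3806.
Rearranging, λ(21.5 − 0.3806×41.9) = 0.3806, so λ = 0.3806/5.552 = 0.06856 per s.

0.069 per s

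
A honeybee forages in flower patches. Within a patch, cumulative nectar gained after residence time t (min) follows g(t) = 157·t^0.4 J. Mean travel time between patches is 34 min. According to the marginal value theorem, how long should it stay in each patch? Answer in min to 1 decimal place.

Optimal t* satisfies g'(t*) = g(t*)/(T + t*).
g'(t) = 0.4·157·t^-0.6. Setting 0.4·157·t^-0.6 = 157·t^0.4/(34+t) gives 0.4(34+t) = t, so 0.60·t = 0.4×34.
t* = 0.4×34/0.60 = 22.67 min.

22.7 min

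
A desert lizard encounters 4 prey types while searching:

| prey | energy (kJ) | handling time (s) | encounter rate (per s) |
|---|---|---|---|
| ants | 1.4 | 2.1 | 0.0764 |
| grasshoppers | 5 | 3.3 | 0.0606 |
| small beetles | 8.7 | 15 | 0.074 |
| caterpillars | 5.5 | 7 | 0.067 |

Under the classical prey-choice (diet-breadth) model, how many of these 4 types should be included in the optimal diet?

Profitabilities (E/h, kJ/s): grasshoppers 1.52, caterpillars 0.786, ants 0.667, small beetles 0.58. Add prey in this order while the next type's profitability exceeds the intake rate on those already taken.
Rate on top 1: 0.2525. caterpillars: 0.786 > 0.2525 → include.
Rate on top 2: 0.4023. ants: 0.667 > 0.4023 → include.
Rate on top 3: 0.4255. small beetles: 0.58 > 0.4255 → include.
Optimal diet: grasshoppers, caterpillars, ants, small beetles — 4 of 4 types.

4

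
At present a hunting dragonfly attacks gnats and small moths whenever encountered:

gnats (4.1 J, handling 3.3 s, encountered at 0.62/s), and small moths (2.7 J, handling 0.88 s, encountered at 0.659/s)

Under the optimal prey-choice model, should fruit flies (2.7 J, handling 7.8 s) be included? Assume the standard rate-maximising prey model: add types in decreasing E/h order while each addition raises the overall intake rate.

Current rate: (0.62×4.1 + 0.659×2.7)/(1 + 0.62×3.3 + 0.659×0.88) = 1.192 J/s.
Profitability of fruit flies: 2.7/7.8 = 0.3462 J/s.
Since 0.3462 < R, time spent handling fruit flies is better spent searching.

No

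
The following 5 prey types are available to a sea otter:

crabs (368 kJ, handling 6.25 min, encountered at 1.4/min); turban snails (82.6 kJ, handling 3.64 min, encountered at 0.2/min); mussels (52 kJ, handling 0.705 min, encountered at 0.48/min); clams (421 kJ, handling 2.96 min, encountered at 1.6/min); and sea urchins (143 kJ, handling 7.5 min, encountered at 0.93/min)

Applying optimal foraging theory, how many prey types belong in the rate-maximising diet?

1

Profitabilities (E/h, kJ/min): clams 142, mussels 73.8, crabs 58.9, turban snails 22.7, sea urchins 19.1. Add prey in this order while the next type's profitability exceeds the intake rate on those already taken.
Rate on top 1: 117.4. mussels: 73.8 < 117.4 → exclude; stop.
Optimal diet: clams — 1 of 5 types.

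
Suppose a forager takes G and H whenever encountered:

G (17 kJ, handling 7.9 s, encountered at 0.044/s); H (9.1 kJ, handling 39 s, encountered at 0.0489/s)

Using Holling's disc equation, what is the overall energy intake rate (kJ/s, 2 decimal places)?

0.37 kJ/s

Energy encountered per unit search time: 0.044×17 + 0.0489×9.1 = 1.193 kJ/s.
Handling time per unit search time: 0.044×7.9 + 0.0489×39 = 2.255.
Rate = 1.193/(1 + 2.255) = 0.3665 kJ/s.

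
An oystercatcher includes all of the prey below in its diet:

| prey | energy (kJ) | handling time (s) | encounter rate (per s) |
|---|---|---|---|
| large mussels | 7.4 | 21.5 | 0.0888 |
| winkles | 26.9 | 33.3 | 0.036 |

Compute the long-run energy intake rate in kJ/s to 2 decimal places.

R = (0.0888×7.4 + 0.036×26.9) / (1 + 0.0888×21.5 + 0.036×33.3) = 1.626/4.108 = 0.3957 kJ/s.

0.40 kJ/s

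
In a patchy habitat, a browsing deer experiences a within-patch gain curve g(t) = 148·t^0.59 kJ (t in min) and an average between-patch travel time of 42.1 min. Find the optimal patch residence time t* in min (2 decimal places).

60.58 min

By the marginal value theorem, leave when the instantaneous gain rate g'(t) equals the habitat-wide average g(t)/(T + t).
g'(t) = 0.59·148·t^-0.41. Setting 0.59·148·t^-0.41 = 148·t^0.59/(42.1+t) gives 0.59(42.1+t) = t, so 0.41·t = 0.59×42.1.
t* = 0.59×42.1/0.41 = 60.58 min.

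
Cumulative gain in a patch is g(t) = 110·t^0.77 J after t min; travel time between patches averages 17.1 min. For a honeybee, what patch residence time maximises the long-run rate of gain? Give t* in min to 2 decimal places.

57.25 min

Optimal t* satisfies g'(t*) = g(t*)/(T + t*).
g'(t) = 0.77·110·t^-0.23. Setting 0.77·110·t^-0.23 = 110·t^0.77/(17.1+t) gives 0.77(17.1+t) = t, so 0.23·t = 0.77×17.1.
t* = 0.77×17.1/0.23 = 57.25 min.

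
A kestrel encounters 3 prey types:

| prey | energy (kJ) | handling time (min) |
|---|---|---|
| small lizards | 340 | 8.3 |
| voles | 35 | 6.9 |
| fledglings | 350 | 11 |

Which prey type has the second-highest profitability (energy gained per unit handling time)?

Profitability E/h (kJ/min): small lizards = 340/8.3 = 41, voles = 35/6.9 = 5.07, fledglings = 350/11 = 31.8.
Ranked: small lizards > fledglings > voles.

fledglings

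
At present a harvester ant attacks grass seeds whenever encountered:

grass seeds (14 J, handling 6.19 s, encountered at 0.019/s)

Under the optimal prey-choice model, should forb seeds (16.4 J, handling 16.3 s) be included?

Current rate: (0.019×14)/(1 + 0.019×6.19) = 0.238 J/s.
Profitability of forb seeds: 16.4/16.3 = 1.006 J/s.
1.006 > 0.238, so adding forb seeds raises the average — include it.

Yes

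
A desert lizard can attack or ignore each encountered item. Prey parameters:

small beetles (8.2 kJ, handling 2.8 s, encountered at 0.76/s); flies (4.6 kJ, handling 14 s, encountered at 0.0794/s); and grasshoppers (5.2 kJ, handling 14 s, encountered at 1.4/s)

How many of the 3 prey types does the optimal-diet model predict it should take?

E/h in descending order: small beetles 2.93, grasshoppers 0.371, flies 0.329 kJ/s. The optimal diet is the largest prefix of this list for which every included type satisfies E_i/h_i > R on the types above it.
Rate on top 1: 1.992. grasshoppers: 0.371 < 1.992 → exclude; stop.
Optimal diet: small beetles — 1 of 3 types.

1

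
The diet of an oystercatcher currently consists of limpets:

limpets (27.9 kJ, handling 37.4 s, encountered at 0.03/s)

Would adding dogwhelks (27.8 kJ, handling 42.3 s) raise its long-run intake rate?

Current rate: (0.03×27.9)/(1 + 0.03×37.4) = 0.3944 kJ/s.
dogwhelks: E/h = 27.8/42.3 = 0.6572 kJ/s.
Since 0.6572 > R, including dogwhelks increases the long-run rate.

Yes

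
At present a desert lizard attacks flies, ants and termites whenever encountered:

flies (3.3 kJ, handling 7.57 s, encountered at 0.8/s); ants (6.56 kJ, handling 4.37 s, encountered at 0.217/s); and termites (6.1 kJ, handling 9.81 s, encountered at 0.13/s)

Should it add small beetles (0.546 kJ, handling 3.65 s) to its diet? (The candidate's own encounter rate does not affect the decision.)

Current rate: (0.8×3.3 + 0.217×6.56 + 0.13×6.1)/(1 + 0.8×7.57 + 0.217×4.37 + 0.13×9.81) = 0.5234 kJ/s.
Profitability of small beetles: 0.546/3.65 = 0.1496 kJ/s.
0.1496 < 0.5234, so adding small beetles would lower the average — exclude it.

No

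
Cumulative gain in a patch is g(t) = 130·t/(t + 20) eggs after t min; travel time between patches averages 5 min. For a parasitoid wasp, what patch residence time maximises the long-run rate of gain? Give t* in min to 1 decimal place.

Optimal t* satisfies g'(t*) = g(t*)/(T + t*).
g'(t) = 130·20/(t + 20)². Setting 130·20/(t+20)² = 130t/[(t+20)(5+t)] gives 20(5+t) = t(t+20), so t² = 20×5 = 100.
t* = √100 = 10 min.

10.0 min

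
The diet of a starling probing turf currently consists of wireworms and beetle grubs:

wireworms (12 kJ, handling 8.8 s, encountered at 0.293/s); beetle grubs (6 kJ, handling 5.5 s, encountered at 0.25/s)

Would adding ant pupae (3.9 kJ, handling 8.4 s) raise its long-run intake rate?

Current rate: (0.293×12 + 0.25×6)/(1 + 0.293×8.8 + 0.25×5.5) = 1.013 kJ/s.
Profitability of ant pupae: 3.9/8.4 = 0.4643 kJ/s.
0.4643 < 1.013, so adding ant pupae would lower the average — exclude it.

No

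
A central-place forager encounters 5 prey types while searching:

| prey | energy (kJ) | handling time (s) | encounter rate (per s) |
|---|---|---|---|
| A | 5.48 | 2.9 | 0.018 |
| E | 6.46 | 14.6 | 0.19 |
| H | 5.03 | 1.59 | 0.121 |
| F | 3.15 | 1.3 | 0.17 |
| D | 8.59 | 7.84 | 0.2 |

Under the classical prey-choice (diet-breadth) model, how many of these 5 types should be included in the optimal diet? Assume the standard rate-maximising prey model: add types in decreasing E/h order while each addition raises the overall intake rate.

Rank by E/h (kJ/s): H 3.16, F 2.42, A 1.89, D 1.1, E 0.442. Include each in turn until the next type's E/h falls below the running intake rate.
Rate on top 1: 0.5104. F: 2.42 > 0.5104 → include.
Rate on top 2: 0.8095. A: 1.89 > 0.8095 → include.
Rate on top 3: 0.848. D: 1.1 > 0.848 → include.
Rate on top 4: 0.976. E: 0.442 < 0.976 → exclude; stop.
Optimal diet: H, F, A, D — 4 of 5 types.

4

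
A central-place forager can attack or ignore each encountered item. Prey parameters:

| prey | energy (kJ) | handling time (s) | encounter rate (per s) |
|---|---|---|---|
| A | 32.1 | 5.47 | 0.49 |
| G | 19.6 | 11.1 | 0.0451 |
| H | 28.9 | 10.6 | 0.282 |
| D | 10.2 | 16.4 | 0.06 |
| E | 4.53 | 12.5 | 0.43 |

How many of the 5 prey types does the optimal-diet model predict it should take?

Rank by E/h (kJ/s): A 5.87, H 2.73, G 1.77, D 0.622, E 0.362. Include each in turn until the next type's E/h falls below the running intake rate.
Rate on top 1: 4.274. H: 2.73 < 4.274 → exclude; stop.
Optimal diet: A — 1 of 5 types.

1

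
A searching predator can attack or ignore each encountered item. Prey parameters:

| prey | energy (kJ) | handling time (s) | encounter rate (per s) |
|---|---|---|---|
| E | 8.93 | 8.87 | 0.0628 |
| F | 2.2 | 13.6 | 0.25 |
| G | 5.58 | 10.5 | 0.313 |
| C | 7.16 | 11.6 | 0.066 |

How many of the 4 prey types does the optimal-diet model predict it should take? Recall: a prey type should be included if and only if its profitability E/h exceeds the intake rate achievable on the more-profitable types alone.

Profitabilities (E/h, kJ/s): E 1.01, C 0.617, G 0.531, F 0.162. Add prey in this order while the next type's profitability exceeds the intake rate on those already taken.
Rate on top 1: 0.3602. C: 0.617 > 0.3602 → include.
Rate on top 2: 0.4449. G: 0.531 > 0.4449 → include.
Rate on top 3: 0.4956. F: 0.162 < 0.4956 → exclude; stop.
Optimal diet: E, C, G — 3 of 4 types.

3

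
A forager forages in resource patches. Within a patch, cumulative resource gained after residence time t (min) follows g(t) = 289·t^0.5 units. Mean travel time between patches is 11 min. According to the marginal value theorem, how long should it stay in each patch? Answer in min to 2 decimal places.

Maximise g(t)/(T+t): set derivative to zero → g'(t)(T+t) = g(t).
g'(t) = 0.5·289·t^-0.5. Setting 0.5·289·t^-0.5 = 289·t^0.5/(11+t) gives 0.5(11+t) = t, so 0.50·t = 0.5×11.
t* = 0.5×11/0.50 = 11 min.

11.00 min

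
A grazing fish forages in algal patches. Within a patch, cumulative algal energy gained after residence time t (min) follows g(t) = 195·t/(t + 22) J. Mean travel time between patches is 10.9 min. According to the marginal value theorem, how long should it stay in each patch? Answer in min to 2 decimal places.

Maximise g(t)/(T+t): set derivative to zero → g'(t)(T+t) = g(t).
g'(t) = 195·22/(t + 22)². Setting 195·22/(t+22)² = 195t/[(t+22)(10.9+t)] gives 22(10.9+t) = t(t+22), so t² = 22×10.9 = 239.8.
t* = √239.8 = 15.49 min.

15.49 min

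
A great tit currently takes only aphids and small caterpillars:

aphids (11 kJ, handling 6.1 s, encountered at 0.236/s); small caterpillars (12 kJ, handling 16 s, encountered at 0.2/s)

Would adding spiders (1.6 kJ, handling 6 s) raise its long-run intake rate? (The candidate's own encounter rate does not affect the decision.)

No

Current rate: (0.236×11 + 0.2×12)/(1 + 0.236×6.1 + 0.2×16) = 0.8859 kJ/s.
spiders: E/h = 1.6/6 = 0.2667 kJ/s.
0.2667 < 0.8859, so adding spiders would lower the average — exclude it.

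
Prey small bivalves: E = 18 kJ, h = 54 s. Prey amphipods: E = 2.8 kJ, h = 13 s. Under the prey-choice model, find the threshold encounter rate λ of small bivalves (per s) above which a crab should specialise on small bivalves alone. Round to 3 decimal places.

0.034 per s

At the threshold, the rate on small bivalves alone equals the profitability of amphipods: λ·18/(1 + λ·54) = 2.8/13 = 0.2154.
Rearranging, λ(18 − 0.2154×54) = 0.2154, so λ = 0.2154/6.369 = 0.03382 per s.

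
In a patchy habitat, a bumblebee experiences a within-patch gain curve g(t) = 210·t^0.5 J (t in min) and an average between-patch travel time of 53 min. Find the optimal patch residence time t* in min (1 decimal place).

53.0 min

By the marginal value theorem, leave when the instantaneous gain rate g'(t) equals the habitat-wide average g(t)/(T + t).
g'(t) = 0.5·210·t^-0.5. Setting 0.5·210·t^-0.5 = 210·t^0.5/(53+t) gives 0.5(53+t) = t, so 0.50·t = 0.5×53.
t* = 0.5×53/0.50 = 53 min.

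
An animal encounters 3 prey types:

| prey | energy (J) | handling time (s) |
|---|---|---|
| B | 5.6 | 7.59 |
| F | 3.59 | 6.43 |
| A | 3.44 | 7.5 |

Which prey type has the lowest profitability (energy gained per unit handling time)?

In descending order of E/h:
B: 5.6/7.59 = 0.738 J/s
F: 3.59/6.43 = 0.558 J/s
A: 3.44/7.5 = 0.459 J/s

A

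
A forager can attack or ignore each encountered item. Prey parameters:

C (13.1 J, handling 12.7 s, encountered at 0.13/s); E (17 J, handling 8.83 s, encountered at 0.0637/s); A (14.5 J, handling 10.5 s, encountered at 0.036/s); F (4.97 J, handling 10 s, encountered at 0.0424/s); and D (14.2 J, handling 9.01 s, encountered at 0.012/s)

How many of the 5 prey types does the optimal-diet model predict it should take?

E/h in descending order: E 1.93, D 1.58, A 1.38, C 1.03, F 0.497 J/s. The optimal diet is the largest prefix of this list for which every included type satisfies E_i/h_i > R on the types above it.
Rate on top 1: 0.6931. D: 1.58 > 0.6931 → include.
Rate on top 2: 0.7502. A: 1.38 > 0.7502 → include.
Rate on top 3: 0.8666. C: 1.03 > 0.8666 → include.
Rate on top 4: 0.9402. F: 0.497 < 0.9402 → exclude; stop.
Optimal diet: E, D, A, C — 4 of 5 types.

4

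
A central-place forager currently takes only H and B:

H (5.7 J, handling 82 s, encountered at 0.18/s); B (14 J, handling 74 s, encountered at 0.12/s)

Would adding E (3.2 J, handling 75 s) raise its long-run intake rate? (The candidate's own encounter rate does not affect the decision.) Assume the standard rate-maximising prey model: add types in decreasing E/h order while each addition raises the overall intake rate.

No

On H and B alone, R = ΣλE/(1+Σλh) = 2.706/24.64 = 0.1098 J/s.
Profitability of E: 3.2/75 = 0.04267 J/s.
Since 0.04267 < R, time spent handling E is better spent searching.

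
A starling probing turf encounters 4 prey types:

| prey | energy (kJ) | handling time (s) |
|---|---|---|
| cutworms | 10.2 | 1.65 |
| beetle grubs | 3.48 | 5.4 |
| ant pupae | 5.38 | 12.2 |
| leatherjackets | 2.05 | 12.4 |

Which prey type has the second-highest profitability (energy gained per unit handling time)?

In descending order of E/h:
cutworms: 10.2/1.65 = 6.18 kJ/s
beetle grubs: 3.48/5.4 = 0.644 kJ/s
ant pupae: 5.38/12.2 = 0.441 kJ/s
leatherjackets: 2.05/12.4 = 0.165 kJ/s

beetle grubs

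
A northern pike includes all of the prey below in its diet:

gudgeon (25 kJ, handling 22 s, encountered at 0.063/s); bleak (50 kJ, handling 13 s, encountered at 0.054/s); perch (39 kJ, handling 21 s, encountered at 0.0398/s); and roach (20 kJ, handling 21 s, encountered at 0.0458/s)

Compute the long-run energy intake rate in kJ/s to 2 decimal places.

1.38 kJ/s

R = (0.063×25 + 0.054×50 + 0.0398×39 + 0.0458×20) / (1 + 0.063×22 + 0.054×13 + 0.0398×21 + 0.0458×21) = 6.743/4.886 = 1.38 kJ/s.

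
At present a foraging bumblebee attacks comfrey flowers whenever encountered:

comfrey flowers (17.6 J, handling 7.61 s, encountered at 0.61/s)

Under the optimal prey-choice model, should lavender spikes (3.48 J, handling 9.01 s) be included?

No

Intake rate on the current diet: R = (0.61×17.6) / (1 + 0.61×7.61) = 10.74/5.642 = 1.903 J/s.
Profitability of lavender spikes: 3.48/9.01 = 0.3862 J/s.
0.3862 < 1.903, so adding lavender spikes would lower the average — exclude it.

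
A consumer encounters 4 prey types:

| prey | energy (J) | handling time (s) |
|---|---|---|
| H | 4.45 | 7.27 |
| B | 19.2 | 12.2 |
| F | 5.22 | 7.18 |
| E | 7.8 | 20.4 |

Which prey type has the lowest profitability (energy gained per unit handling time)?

E

Profitability E/h (J/s): H = 4.45/7.27 = 0.612, B = 19.2/12.2 = 1.57, F = 5.22/7.18 = 0.727, E = 7.8/20.4 = 0.382.
Ranked: B > F > H > E.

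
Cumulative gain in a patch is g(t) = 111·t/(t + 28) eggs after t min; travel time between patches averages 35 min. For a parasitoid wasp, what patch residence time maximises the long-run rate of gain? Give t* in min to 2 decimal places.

By the marginal value theorem, leave when the instantaneous gain rate g'(t) equals the habitat-wide average g(t)/(T + t).
g'(t) = 111·28/(t + 28)². Setting 111·28/(t+28)² = 111t/[(t+28)(35+t)] gives 28(35+t) = t(t+28), so t² = 28×35 = 980.
t* = √980 = 31.3 min.

31.30 min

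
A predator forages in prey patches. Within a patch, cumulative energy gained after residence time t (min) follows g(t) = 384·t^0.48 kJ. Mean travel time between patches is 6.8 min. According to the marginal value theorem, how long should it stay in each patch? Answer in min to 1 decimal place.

Maximise g(t)/(T+t): set derivative to zero → g'(t)(T+t) = g(t).
g'(t) = 0.48·384·t^-0.52. Setting 0.48·384·t^-0.52 = 384·t^0.48/(6.8+t) gives 0.48(6.8+t) = t, so 0.52·t = 0.48×6.8.
t* = 0.48×6.8/0.52 = 6.277 min.

6.3 min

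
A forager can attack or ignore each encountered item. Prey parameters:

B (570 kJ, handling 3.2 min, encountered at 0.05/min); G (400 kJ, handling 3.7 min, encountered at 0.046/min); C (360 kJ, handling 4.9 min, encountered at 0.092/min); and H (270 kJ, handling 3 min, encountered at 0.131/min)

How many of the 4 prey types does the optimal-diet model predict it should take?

4

Rank by E/h (kJ/min): B 178, G 108, H 90, C 73.5. Include each in turn until the next type's E/h falls below the running intake rate.
Rate on top 1: 24.57. G: 108 > 24.57 → include.
Rate on top 2: 35.26. H: 90 > 35.26 → include.
Rate on top 3: 47.74. C: 73.5 > 47.74 → include.
Optimal diet: B, G, H, C — 4 of 4 types.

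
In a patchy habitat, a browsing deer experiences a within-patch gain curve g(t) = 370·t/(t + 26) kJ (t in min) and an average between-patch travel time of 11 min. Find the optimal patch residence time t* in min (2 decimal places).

By the marginal value theorem, leave when the instantaneous gain rate g'(t) equals the habitat-wide average g(t)/(T + t).
g'(t) = 370·26/(t + 26)². Setting 370·26/(t+26)² = 370t/[(t+26)(11+t)] gives 26(11+t) = t(t+26), so t² = 26×11 = 286.
t* = √286 = 16.91 min.

16.91 min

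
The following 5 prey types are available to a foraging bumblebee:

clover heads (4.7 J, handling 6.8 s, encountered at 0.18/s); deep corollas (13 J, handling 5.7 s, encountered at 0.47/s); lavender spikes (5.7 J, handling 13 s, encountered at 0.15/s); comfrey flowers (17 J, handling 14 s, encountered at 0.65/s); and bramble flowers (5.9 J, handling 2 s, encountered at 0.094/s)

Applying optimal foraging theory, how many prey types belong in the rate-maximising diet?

2

E/h in descending order: bramble flowers 2.95, deep corollas 2.28, comfrey flowers 1.21, clover heads 0.691, lavender spikes 0.438 J/s. The optimal diet is the largest prefix of this list for which every included type satisfies E_i/h_i > R on the types above it.
Rate on top 1: 0.4668. deep corollas: 2.28 > 0.4668 → include.
Rate on top 2: 1.723. comfrey flowers: 1.21 < 1.723 → exclude; stop.
Optimal diet: bramble flowers, deep corollas — 2 of 5 types.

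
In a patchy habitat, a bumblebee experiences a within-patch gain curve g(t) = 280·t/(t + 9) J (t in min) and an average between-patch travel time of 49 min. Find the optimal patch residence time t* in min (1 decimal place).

Maximise g(t)/(T+t): set derivative to zero → g'(t)(T+t) = g(t).
g'(t) = 280·9/(t + 9)². Setting 280·9/(t+9)² = 280t/[(t+9)(49+t)] gives 9(49+t) = t(t+9), so t² = 9×49 = 441.
t* = √441 = 21 min.

21.0 min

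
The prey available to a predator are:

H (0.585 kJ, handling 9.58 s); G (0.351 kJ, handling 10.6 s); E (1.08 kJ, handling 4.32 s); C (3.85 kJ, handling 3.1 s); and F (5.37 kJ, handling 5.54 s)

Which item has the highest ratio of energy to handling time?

Profitability E/h (kJ/s): H = 0.585/9.58 = 0.0611, G = 0.351/10.6 = 0.0331, E = 1.08/4.32 = 0.25, C = 3.85/3.1 = 1.24, F = 5.37/5.54 = 0.969.
Ranked: C > F > E > H > G.

C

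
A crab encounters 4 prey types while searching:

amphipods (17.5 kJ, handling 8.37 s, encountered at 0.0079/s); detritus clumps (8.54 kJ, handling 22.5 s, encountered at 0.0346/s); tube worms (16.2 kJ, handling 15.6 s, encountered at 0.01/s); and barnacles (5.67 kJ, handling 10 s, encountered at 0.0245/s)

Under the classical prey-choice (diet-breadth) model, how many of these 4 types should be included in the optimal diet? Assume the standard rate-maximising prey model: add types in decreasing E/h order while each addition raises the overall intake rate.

Profitabilities (E/h, kJ/s): amphipods 2.09, tube worms 1.04, barnacles 0.567, detritus clumps 0.38. Add prey in this order while the next type's profitability exceeds the intake rate on those already taken.
Rate on top 1: 0.1297. tube worms: 1.04 > 0.1297 → include.
Rate on top 2: 0.2457. barnacles: 0.567 > 0.2457 → include.
Rate on top 3: 0.2993. detritus clumps: 0.38 > 0.2993 → include.
Optimal diet: amphipods, tube worms, barnacles, detritus clumps — 4 of 4 types.

4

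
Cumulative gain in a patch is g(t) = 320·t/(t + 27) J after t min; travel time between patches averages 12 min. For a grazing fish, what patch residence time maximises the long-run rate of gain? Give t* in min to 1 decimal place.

18.0 min

Maximise g(t)/(T+t): set derivative to zero → g'(t)(T+t) = g(t).
g'(t) = 320·27/(t + 27)². Setting 320·27/(t+27)² = 320t/[(t+27)(12+t)] gives 27(12+t) = t(t+27), so t² = 27×12 = 324.
t* = √324 = 18 min.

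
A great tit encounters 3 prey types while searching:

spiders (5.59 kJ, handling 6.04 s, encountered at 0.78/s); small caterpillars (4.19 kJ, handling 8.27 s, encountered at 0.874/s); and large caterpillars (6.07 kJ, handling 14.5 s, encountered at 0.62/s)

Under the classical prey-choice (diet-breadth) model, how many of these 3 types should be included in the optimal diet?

E/h in descending order: spiders 0.925, small caterpillars 0.507, large caterpillars 0.419 kJ/s. The optimal diet is the largest prefix of this list for which every included type satisfies E_i/h_i > R on the types above it.
Rate on top 1: 0.7634. small caterpillars: 0.507 < 0.7634 → exclude; stop.
Optimal diet: spiders — 1 of 3 types.

1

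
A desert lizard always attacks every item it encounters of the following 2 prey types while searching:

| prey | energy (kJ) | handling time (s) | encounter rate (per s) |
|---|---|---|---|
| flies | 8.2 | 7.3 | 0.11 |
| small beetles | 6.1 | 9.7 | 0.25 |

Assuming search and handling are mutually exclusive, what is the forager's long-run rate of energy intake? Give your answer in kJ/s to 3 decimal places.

R = (0.11×8.2 + 0.25×6.1) / (1 + 0.11×7.3 + 0.25×9.7) = 2.427/4.228 = 0.574 kJ/s.

0.574 kJ/s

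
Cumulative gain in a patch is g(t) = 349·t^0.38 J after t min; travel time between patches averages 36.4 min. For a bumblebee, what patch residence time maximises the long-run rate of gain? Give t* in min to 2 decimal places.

22.31 min

By the marginal value theorem, leave when the instantaneous gain rate g'(t) equals the habitat-wide average g(t)/(T + t).
g'(t) = 0.38·349·t^-0.62. Setting 0.38·349·t^-0.62 = 349·t^0.38/(36.4+t) gives 0.38(36.4+t) = t, so 0.62·t = 0.38×36.4.
t* = 0.38×36.4/0.62 = 22.31 min.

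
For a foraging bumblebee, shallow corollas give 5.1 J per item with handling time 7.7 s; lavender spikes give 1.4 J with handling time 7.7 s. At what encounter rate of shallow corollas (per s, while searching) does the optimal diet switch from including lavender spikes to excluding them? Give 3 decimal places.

The zero-one rule: include lavender spikes iff E₂/h₂ > λE₁/(1+λh₁). Equality gives the switch point.
λE₁h₂ = E₂ + λE₂h₁ ⇒ λ = E₂/(E₁h₂ − E₂h₁) = 1.4/(39.27 − 10.78) = 0.04914 per s.

0.049 per s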